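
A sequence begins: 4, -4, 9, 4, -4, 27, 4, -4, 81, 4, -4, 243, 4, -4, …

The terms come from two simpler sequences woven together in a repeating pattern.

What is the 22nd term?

4

Reading positions in blocks of 3 reveals the pattern AAB — 2 tracks woven together.
Subsequence A: 4, -4, 4, -4, 4, -4, 4, -4, 4, -4. Oscillating between 4 and -4.
Subsequence B: 9, 27, 81, 243. Successive powers of 3.
Term 22 comes from subsequence A (its 15th entry): 4.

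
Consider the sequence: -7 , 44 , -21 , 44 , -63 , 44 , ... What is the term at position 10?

44

Split by position mod 2 into 2 tracks.
Stream A: -7, -21, -63. Geometric with ratio 3.
Stream B: 44, 44, 44. The constant sequence 44.
The 10th slot belongs to stream B; its 5th term is 44.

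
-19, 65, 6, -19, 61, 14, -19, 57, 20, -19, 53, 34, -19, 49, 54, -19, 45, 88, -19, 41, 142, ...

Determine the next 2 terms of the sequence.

-19, 37

Taking every 3rd term gives 3 separate tracks.
Stream A: -19, -19, -19, -19, -19, -19, -19 (constant -19).
Stream B: 65, 61, 57, 53, 49, 45, 41 (subtracting 4 each time).
Stream C: 6, 14, 20, 34, 54, 88, 142 (each term equals the sum of the previous two).
Position 22 falls in stream A as its term 8, giving -19.
Term 23 comes from stream B (its 8th entry): 37.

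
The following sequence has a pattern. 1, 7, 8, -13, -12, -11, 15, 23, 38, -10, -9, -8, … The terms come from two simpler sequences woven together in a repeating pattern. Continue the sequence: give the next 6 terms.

61, 99, 160, -7, -6, -5

Reading positions in blocks of 6 reveals the pattern AAABBB — 2 tracks woven together.
Stream A: 1, 7, 8, 15, 23, 38 (each term equals the sum of the previous two).
Stream B: -13, -12, -11, -10, -9, -8 (arithmetic with common difference +1).
Position 13 falls in stream A as its term 7, giving 61.
Term 14 comes from stream A (its 8th entry): 99.
Position 15 → stream A, term 9 = 160.
Term 16 comes from stream B (its 7th entry): -7.
Term 17 comes from stream B (its 8th entry): -6.
Position 18 falls in stream B as its term 9, giving -5.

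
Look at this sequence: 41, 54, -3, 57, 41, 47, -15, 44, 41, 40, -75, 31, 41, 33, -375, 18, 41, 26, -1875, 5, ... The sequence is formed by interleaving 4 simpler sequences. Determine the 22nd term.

Read the sequence 4 terms at a time; column i is its own pattern.
Track A: 41, 41, 41, 41, 41 (constant 41).
Track B: 54, 47, 40, 33, 26 (linear: a_n = 61 − 7·n).
Track C: -3, -15, -75, -375, -1875 (a geometric progression (common ratio 5)).
Track D: 57, 44, 31, 18, 5 (linear: a_n = 70 − 13·n).
Term 22 comes from track B (its 6th entry): 19.

19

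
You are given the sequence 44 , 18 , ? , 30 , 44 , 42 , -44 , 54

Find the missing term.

The terms cycle through 2 interleaved subsequences.
Track A: 44, ?, 44, -44 (alternating ±44).
Track B: 18, 30, 42, 54 (arithmetic, step +12).
Track A's pattern makes the blank -44.

-44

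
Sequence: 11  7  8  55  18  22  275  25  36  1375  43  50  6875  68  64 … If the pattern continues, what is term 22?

859375

Split by position mod 3: positions 1, 4, 7, … form one track, and each other residue class forms its own.
Track A: 11, 55, 275, 1375, 6875. Geometric with ratio 5.
Track B: 7, 18, 25, 43, 68. Fibonacci-style (each term is the sum of the two before it).
Track C: 8, 22, 36, 50, 64. Arithmetic with common difference +14.
The 22nd slot belongs to track A; its 8th term is 859375.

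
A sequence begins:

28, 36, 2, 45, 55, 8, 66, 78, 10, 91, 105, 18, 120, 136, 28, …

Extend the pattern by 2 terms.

Reading positions in blocks of 3 reveals the pattern AAB — 2 tracks woven together.
Track A: 28, 36, 45, 55, 66, 78, 91, 105, 120, 136 (triangular numbers n(n+1)/2 for n = 7, 8, …).
Track B: 2, 8, 10, 18, 28 (each term equals the sum of the previous two).
Position 16 falls in track A as its term 11, giving 153.
Position 17 falls in track A as its term 12, giving 171.

153, 171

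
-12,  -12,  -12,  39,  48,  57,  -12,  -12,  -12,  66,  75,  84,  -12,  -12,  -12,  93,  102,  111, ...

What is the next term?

The slot pattern repeats as AAABBB (period 6), so there are 2 interleaved tracks.
Subsequence A = -12, -12, -12, -12, -12, -12, -12, -12, -12: the constant sequence -12.
Subsequence B = 39, 48, 57, 66, 75, 84, 93, 102, 111: arithmetic with common difference +9.
Position 19 → subsequence A, term 10 = -12.

-12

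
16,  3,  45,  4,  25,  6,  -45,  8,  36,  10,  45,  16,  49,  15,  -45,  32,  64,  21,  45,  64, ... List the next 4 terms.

Taking every 4th term gives 4 separate tracks.
Stream A: 16, 25, 36, 49, 64 — consecutive squares n² from n = 4.
Stream B: 3, 6, 10, 15, 21 — triangular numbers n(n+1)/2 for n = 2, 3, ….
Stream C: 45, -45, 45, -45, 45 — oscillating between 45 and -45.
Stream D: 4, 8, 16, 32, 64 — successive powers of 2.
Position 21 → stream A, term 6 = 81.
The 22nd slot belongs to stream B; its 6th term is 28.
Term 23 comes from stream C (its 6th entry): -45.
Term 24 comes from stream D (its 6th entry): 128.

81, 28, -45, 128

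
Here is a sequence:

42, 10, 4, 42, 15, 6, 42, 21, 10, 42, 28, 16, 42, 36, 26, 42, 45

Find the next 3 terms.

Taking every 3rd term gives 3 separate tracks.
Stream A = 42, 42, 42, 42, 42, 42: the constant sequence 42.
Stream B = 10, 15, 21, 28, 36, 45: triangular numbers n(n+1)/2 for n = 4, 5, ….
Stream C = 4, 6, 10, 16, 26: a Fibonacci-like recurrence a_n = a_{n-1} + a_{n-2}.
Term 18 comes from stream C (its 6th entry): 42.
Position 19 falls in stream A as its term 7, giving 42.
The 20th slot belongs to stream B; its 7th term is 55.

42, 42, 55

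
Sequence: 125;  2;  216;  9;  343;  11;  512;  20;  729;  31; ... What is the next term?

1000

Taking every 2nd term gives 2 separate tracks.
Subsequence A = 125, 216, 343, 512, 729: the cubes 5³, 6³, 7³, ….
Subsequence B = 2, 9, 11, 20, 31: Fibonacci-style (each term is the sum of the two before it).
Term 11 comes from subsequence A (its 6th entry): 1000.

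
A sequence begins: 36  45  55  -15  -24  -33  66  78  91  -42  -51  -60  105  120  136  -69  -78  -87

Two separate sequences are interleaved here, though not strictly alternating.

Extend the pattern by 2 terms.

Positions follow the repeating pattern AAABBB; grouping by letter gives 2 tracks.
Subsequence A = 36, 45, 55, 66, 78, 91, 105, 120, 136: the triangular numbers T_8, T_9, ….
Subsequence B = -15, -24, -33, -42, -51, -60, -69, -78, -87: arithmetic with common difference −9.
Position 19 → subsequence A, term 10 = 153.
Term 20 comes from subsequence A (its 11th entry): 171.

153, 171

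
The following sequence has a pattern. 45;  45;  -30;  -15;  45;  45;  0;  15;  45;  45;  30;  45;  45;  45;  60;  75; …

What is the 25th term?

45

Reading positions in blocks of 4 reveals the pattern AABB — 2 tracks woven together.
Track A: 45, 45, 45, 45, 45, 45, 45, 45. Constant 45.
Track B: -30, -15, 0, 15, 30, 45, 60, 75. Linear: a_n = -45 + 15·n.
Term 25 comes from track A (its 13th entry): 45.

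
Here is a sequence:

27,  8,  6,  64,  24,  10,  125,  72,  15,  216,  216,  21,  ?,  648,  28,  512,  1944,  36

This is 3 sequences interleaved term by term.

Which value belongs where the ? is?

Split by position mod 3: positions 1, 4, 7, … form one track, and each other residue class forms its own.
Stream A: 27, 64, 125, 216, ?, 512. Perfect cubes starting at 3³.
Stream B: 8, 24, 72, 216, 648, 1944. A geometric progression (common ratio 3).
Stream C: 6, 10, 15, 21, 28, 36. The triangular numbers T_3, T_4, ….
Filling stream A at index 5 by its rule yields 343.

343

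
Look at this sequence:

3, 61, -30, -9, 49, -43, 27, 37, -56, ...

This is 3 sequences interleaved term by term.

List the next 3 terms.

-81, 25, -69

Split by position mod 3: positions 1, 4, 7, … form one track, and each other residue class forms its own.
Subsequence A: 3, -9, 27. Geometric with ratio -3.
Subsequence B: 61, 49, 37. Arithmetic with common difference −12.
Subsequence C: -30, -43, -56. Arithmetic, step −13.
Position 10 falls in subsequence A as its term 4, giving -81.
Term 11 comes from subsequence B (its 4th entry): 25.
Term 12 comes from subsequence C (its 4th entry): -69.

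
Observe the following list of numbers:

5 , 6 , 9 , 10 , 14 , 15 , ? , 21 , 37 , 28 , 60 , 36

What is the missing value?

Positions 1, 3, 5, … form one subsequence and positions 2, 4, 6, … form another.
Track A: 5, 9, 14, ?, 37, 60 (each term equals the sum of the previous two).
Track B: 6, 10, 15, 21, 28, 36 (triangular numbers starting at T_3).
Track A's pattern makes the blank 23.

23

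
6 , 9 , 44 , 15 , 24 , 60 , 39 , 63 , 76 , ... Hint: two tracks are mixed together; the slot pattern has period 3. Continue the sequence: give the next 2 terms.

Reading positions in blocks of 3 reveals the pattern AAB — 2 tracks woven together.
Stream A: 6, 9, 15, 24, 39, 63 (each term equals the sum of the previous two).
Stream B: 44, 60, 76 (linear: a_n = 28 + 16·n).
Position 10 → stream A, term 7 = 102.
Position 11 falls in stream A as its term 8, giving 165.

102, 165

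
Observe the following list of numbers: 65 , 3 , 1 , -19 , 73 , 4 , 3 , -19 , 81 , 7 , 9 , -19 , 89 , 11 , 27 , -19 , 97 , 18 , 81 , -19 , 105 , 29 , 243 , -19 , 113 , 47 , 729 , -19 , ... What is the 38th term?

Read the sequence 4 terms at a time; column i is its own pattern.
Track A: 65, 73, 81, 89, 97, 105, 113 — linear: a_n = 57 + 8·n.
Track B: 3, 4, 7, 11, 18, 29, 47 — a Fibonacci-like recurrence a_n = a_{n-1} + a_{n-2}.
Track C: 1, 3, 9, 27, 81, 243, 729 — geometric with ratio 3.
Track D: -19, -19, -19, -19, -19, -19, -19 — the constant sequence -19.
Position 38 falls in track B as its term 10, giving 199.

199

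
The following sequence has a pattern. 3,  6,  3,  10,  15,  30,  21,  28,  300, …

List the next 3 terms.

36, 45, 3000

Positions follow the repeating pattern AAB; grouping by letter gives 2 tracks.
Subsequence A: 3, 6, 10, 15, 21, 28 (the triangular numbers T_2, T_3, …).
Subsequence B: 3, 30, 300 (a geometric progression (common ratio 10)).
Position 10 → subsequence A, term 7 = 36.
Term 11 comes from subsequence A (its 8th entry): 45.
Term 12 comes from subsequence B (its 4th entry): 3000.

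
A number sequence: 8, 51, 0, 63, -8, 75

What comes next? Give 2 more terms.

Odd-indexed and even-indexed terms follow separate rules.
Stream A: 8, 0, -8 (subtracting 8 each time).
Stream B: 51, 63, 75 (arithmetic with common difference +12).
Position 7 falls in stream A as its term 4, giving -16.
The 8th slot belongs to stream B; its 4th term is 87.

-16, 87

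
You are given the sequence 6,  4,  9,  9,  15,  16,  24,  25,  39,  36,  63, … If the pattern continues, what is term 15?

165

Taking every 2nd term gives 2 separate tracks.
Subsequence A: 6, 9, 15, 24, 39, 63. A Fibonacci-like recurrence a_n = a_{n-1} + a_{n-2}.
Subsequence B: 4, 9, 16, 25, 36. The squares 2², 3², 4², ….
Position 15 → subsequence A, term 8 = 165.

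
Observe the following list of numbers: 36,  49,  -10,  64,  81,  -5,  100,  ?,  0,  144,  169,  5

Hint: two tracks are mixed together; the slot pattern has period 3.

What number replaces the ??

121

Reading positions in blocks of 3 reveals the pattern AAB — 2 tracks woven together.
Stream A: 36, 49, 64, 81, 100, ?, 144, 169 (perfect squares starting at 6²).
Stream B: -10, -5, 0, 5 (adding 5 each time).
Filling stream A at index 6 by its rule yields 121.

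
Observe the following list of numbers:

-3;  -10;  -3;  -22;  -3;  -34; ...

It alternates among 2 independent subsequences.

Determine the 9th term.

-3

Taking every 2nd term gives 2 separate tracks.
Subsequence A is -3, -3, -3, which is the constant sequence -3.
Subsequence B is -10, -22, -34, which is arithmetic with common difference −12.
The 9th slot belongs to subsequence A; its 5th term is -3.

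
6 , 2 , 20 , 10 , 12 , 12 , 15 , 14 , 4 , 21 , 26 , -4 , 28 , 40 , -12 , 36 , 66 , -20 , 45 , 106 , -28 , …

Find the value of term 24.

-36

Taking every 3rd term gives 3 separate tracks.
Track A = 6, 10, 15, 21, 28, 36, 45: triangular numbers n(n+1)/2 for n = 3, 4, ….
Track B = 2, 12, 14, 26, 40, 66, 106: a Fibonacci-like recurrence a_n = a_{n-1} + a_{n-2}.
Track C = 20, 12, 4, -4, -12, -20, -28: subtracting 8 each time.
The 24th slot belongs to track C; its 8th term is -36.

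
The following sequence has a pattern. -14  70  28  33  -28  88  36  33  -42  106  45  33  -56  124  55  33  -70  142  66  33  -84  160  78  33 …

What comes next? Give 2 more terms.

Read the sequence 4 terms at a time; column i is its own pattern.
Subsequence A is -14, -28, -42, -56, -70, -84, which is linear: a_n = −14·n.
Subsequence B is 70, 88, 106, 124, 142, 160, which is adding 18 each time.
Subsequence C is 28, 36, 45, 55, 66, 78, which is triangular numbers starting at T_7.
Subsequence D is 33, 33, 33, 33, 33, 33, which is constant 33.
Term 25 comes from subsequence A (its 7th entry): -98.
The 26th slot belongs to subsequence B; its 7th term is 178.

-98, 178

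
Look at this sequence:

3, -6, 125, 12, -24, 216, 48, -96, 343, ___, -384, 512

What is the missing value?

192

Reading positions in blocks of 3 reveals the pattern AAB — 2 tracks woven together.
Track A = 3, -6, 12, -24, 48, -96, ?, -384: a geometric progression (common ratio -2).
Track B = 125, 216, 343, 512: the cubes 5³, 6³, 7³, ….
Track A's pattern makes the blank 192.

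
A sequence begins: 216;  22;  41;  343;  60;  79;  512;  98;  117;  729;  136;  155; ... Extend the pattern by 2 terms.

1000, 174

The slot pattern repeats as ABB (period 3), so there are 2 interleaved tracks.
Track A: 216, 343, 512, 729 — the cubes 6³, 7³, 8³, ….
Track B: 22, 41, 60, 79, 98, 117, 136, 155 — arithmetic, step +19.
Position 13 falls in track A as its term 5, giving 1000.
Position 14 falls in track B as its term 9, giving 174.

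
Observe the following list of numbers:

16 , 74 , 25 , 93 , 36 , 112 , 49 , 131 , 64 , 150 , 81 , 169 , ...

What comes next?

100

Positions 1, 3, 5, … form one subsequence and positions 2, 4, 6, … form another.
Stream A: 16, 25, 36, 49, 64, 81 (perfect squares starting at 4²).
Stream B: 74, 93, 112, 131, 150, 169 (adding 19 each time).
Term 13 comes from stream A (its 7th entry): 100.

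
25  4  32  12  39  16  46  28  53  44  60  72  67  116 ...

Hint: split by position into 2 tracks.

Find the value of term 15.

The terms cycle through 2 interleaved subsequences.
Stream A: 25, 32, 39, 46, 53, 60, 67 (arithmetic with common difference +7).
Stream B: 4, 12, 16, 28, 44, 72, 116 (each term equals the sum of the previous two).
Term 15 comes from stream A (its 8th entry): 74.

74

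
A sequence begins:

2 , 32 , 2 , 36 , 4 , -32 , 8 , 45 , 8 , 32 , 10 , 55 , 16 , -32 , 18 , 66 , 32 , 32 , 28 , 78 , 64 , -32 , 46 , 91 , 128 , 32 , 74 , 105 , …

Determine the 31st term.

Split by position mod 4 into 4 tracks.
Track A: 2, 4, 8, 16, 32, 64, 128 (powers of 2).
Track B: 32, -32, 32, -32, 32, -32, 32 (alternating ±32).
Track C: 2, 8, 10, 18, 28, 46, 74 (a Fibonacci-like recurrence a_n = a_{n-1} + a_{n-2}).
Track D: 36, 45, 55, 66, 78, 91, 105 (the triangular numbers T_8, T_9, …).
Term 31 comes from track C (its 8th entry): 120.

120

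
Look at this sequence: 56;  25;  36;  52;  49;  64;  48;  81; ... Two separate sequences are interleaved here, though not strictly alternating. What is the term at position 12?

Reading positions in blocks of 3 reveals the pattern ABB — 2 tracks woven together.
Track A is 56, 52, 48, which is arithmetic with common difference −4.
Track B is 25, 36, 49, 64, 81, which is the squares 5², 6², 7², ….
The 12th slot belongs to track B; its 8th term is 144.

144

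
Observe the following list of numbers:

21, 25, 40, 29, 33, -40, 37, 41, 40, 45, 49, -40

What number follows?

Reading positions in blocks of 3 reveals the pattern AAB — 2 tracks woven together.
Subsequence A: 21, 25, 29, 33, 37, 41, 45, 49 — arithmetic, step +4.
Subsequence B: 40, -40, 40, -40 — the oscillation 40·(−1)^(n+1).
Position 13 → subsequence A, term 9 = 53.

53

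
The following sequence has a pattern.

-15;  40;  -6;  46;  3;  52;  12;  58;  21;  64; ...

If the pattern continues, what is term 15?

Positions 1, 3, 5, … form one subsequence and positions 2, 4, 6, … form another.
Stream A = -15, -6, 3, 12, 21: adding 9 each time.
Stream B = 40, 46, 52, 58, 64: arithmetic, step +6.
Position 15 → stream A, term 8 = 48.

48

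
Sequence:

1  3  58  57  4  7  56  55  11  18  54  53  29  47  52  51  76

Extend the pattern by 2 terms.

Positions follow the repeating pattern AABB; grouping by letter gives 2 tracks.
Track A = 1, 3, 4, 7, 11, 18, 29, 47, 76: each term equals the sum of the previous two.
Track B = 58, 57, 56, 55, 54, 53, 52, 51: arithmetic with common difference −1.
Position 18 falls in track A as its term 10, giving 123.
Term 19 comes from track B (its 9th entry): 50.

123, 50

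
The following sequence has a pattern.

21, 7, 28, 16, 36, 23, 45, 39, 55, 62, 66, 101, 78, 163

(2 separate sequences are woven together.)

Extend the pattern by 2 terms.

Positions 1, 3, 5, … form one subsequence and positions 2, 4, 6, … form another.
Subsequence A: 21, 28, 36, 45, 55, 66, 78 (triangular numbers starting at T_6).
Subsequence B: 7, 16, 23, 39, 62, 101, 163 (each term equals the sum of the previous two).
Position 15 → subsequence A, term 8 = 91.
The 16th slot belongs to subsequence B; its 8th term is 264.

91, 264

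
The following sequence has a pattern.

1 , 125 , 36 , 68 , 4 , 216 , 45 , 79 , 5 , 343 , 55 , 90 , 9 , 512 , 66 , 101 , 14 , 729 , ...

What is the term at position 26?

The terms cycle through 4 interleaved subsequences.
Stream A: 1, 4, 5, 9, 14 (a Fibonacci-like recurrence a_n = a_{n-1} + a_{n-2}).
Stream B: 125, 216, 343, 512, 729 (perfect cubes starting at 5³).
Stream C: 36, 45, 55, 66 (triangular numbers n(n+1)/2 for n = 8, 9, …).
Stream D: 68, 79, 90, 101 (adding 11 each time).
Position 26 → stream B, term 7 = 1331.

1331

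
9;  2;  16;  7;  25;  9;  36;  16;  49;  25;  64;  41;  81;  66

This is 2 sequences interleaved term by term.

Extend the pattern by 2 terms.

100, 107

Split by position mod 2 into 2 tracks.
Subsequence A: 9, 16, 25, 36, 49, 64, 81 — the squares 3², 4², 5², ….
Subsequence B: 2, 7, 9, 16, 25, 41, 66 — a Fibonacci-like recurrence a_n = a_{n-1} + a_{n-2}.
Position 15 falls in subsequence A as its term 8, giving 100.
The 16th slot belongs to subsequence B; its 8th term is 107.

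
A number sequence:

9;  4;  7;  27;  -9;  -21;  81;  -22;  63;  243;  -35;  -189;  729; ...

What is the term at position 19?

6561

Taking every 3rd term gives 3 separate tracks.
Stream A: 9, 27, 81, 243, 729. Powers of 3.
Stream B: 4, -9, -22, -35. Arithmetic, step −13.
Stream C: 7, -21, 63, -189. Geometric, ×-3 each step.
Position 19 falls in stream A as its term 7, giving 6561.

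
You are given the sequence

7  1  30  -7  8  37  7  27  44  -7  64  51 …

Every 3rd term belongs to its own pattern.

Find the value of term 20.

Taking every 3rd term gives 3 separate tracks.
Stream A: 7, -7, 7, -7 — alternating ±7.
Stream B: 1, 8, 27, 64 — consecutive cubes n³ from n = 1.
Stream C: 30, 37, 44, 51 — arithmetic with common difference +7.
Term 20 comes from stream B (its 7th entry): 343.

343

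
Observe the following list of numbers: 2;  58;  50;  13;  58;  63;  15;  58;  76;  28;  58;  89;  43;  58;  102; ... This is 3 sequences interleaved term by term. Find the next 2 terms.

71, 58

Split by position mod 3 into 3 tracks.
Stream A: 2, 13, 15, 28, 43 — Fibonacci-style (each term is the sum of the two before it).
Stream B: 58, 58, 58, 58, 58 — the constant sequence 58.
Stream C: 50, 63, 76, 89, 102 — arithmetic with common difference +13.
Position 16 → stream A, term 6 = 71.
Position 17 falls in stream B as its term 6, giving 58.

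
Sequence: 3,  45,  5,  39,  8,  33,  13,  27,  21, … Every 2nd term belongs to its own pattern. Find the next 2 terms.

Taking every 2nd term gives 2 separate tracks.
Subsequence A = 3, 5, 8, 13, 21: a Fibonacci-like recurrence a_n = a_{n-1} + a_{n-2}.
Subsequence B = 45, 39, 33, 27: arithmetic with common difference −6.
Position 10 falls in subsequence B as its term 5, giving 21.
Term 11 comes from subsequence A (its 6th entry): 34.

21, 34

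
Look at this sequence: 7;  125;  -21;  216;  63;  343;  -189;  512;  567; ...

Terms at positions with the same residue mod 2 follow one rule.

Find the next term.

Odd-indexed and even-indexed terms follow separate rules.
Subsequence A = 7, -21, 63, -189, 567: geometric, ×-3 each step.
Subsequence B = 125, 216, 343, 512: consecutive cubes n³ from n = 5.
Term 10 comes from subsequence B (its 5th entry): 729.

729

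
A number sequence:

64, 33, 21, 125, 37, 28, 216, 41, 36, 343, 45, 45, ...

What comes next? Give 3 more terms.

512, 49, 55

The terms cycle through 3 interleaved subsequences.
Subsequence A = 64, 125, 216, 343: consecutive cubes n³ from n = 4.
Subsequence B = 33, 37, 41, 45: arithmetic, step +4.
Subsequence C = 21, 28, 36, 45: triangular numbers n(n+1)/2 for n = 6, 7, ….
Position 13 → subsequence A, term 5 = 512.
Position 14 falls in subsequence B as its term 5, giving 49.
Position 15 → subsequence C, term 5 = 55.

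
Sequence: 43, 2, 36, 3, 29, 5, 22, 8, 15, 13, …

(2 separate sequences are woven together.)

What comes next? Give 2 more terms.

8, 21

The terms cycle through 2 interleaved subsequences.
Stream A = 43, 36, 29, 22, 15: arithmetic with common difference −7.
Stream B = 2, 3, 5, 8, 13: a Fibonacci-like recurrence a_n = a_{n-1} + a_{n-2}.
Position 11 falls in stream A as its term 6, giving 8.
The 12th slot belongs to stream B; its 6th term is 21.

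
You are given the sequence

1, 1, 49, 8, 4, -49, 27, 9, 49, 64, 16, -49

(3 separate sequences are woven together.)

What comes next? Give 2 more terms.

125, 25

Split by position mod 3 into 3 tracks.
Track A is 1, 8, 27, 64, which is the cubes 1³, 2³, 3³, ….
Track B is 1, 4, 9, 16, which is perfect squares starting at 1².
Track C is 49, -49, 49, -49, which is oscillating between 49 and -49.
Position 13 falls in track A as its term 5, giving 125.
Position 14 → track B, term 5 = 25.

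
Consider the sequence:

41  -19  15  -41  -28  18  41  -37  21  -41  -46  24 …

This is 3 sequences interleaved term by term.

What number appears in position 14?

-55

The terms cycle through 3 interleaved subsequences.
Stream A: 41, -41, 41, -41 (the oscillation 41·(−1)^(n+1)).
Stream B: -19, -28, -37, -46 (linear: a_n = -10 − 9·n).
Stream C: 15, 18, 21, 24 (arithmetic with common difference +3).
The 14th slot belongs to stream B; its 5th term is -55.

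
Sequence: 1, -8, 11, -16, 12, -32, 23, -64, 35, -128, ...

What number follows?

58

Split by position mod 2 into 2 tracks.
Stream A: 1, 11, 12, 23, 35. Fibonacci-style (each term is the sum of the two before it).
Stream B: -8, -16, -32, -64, -128. Geometric with ratio 2.
Term 11 comes from stream A (its 6th entry): 58.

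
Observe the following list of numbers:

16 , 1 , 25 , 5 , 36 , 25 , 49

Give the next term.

125

Taking every 2nd term gives 2 separate tracks.
Stream A is 16, 25, 36, 49, which is perfect squares starting at 4².
Stream B is 1, 5, 25, which is powers of 5.
Position 8 → stream B, term 4 = 125.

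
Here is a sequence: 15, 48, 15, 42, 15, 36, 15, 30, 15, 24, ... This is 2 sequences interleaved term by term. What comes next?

15

Taking every 2nd term gives 2 separate tracks.
Stream A: 15, 15, 15, 15, 15 — the constant sequence 15.
Stream B: 48, 42, 36, 30, 24 — arithmetic, step −6.
The 11th slot belongs to stream A; its 6th term is 15.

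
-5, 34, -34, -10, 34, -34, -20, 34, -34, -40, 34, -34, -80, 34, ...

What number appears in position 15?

Positions follow the repeating pattern ABB; grouping by letter gives 2 tracks.
Track A: -5, -10, -20, -40, -80 — multiplying by 2 each time.
Track B: 34, -34, 34, -34, 34, -34, 34, -34, 34 — the oscillation 34·(−1)^(n+1).
Position 15 falls in track B as its term 10, giving -34.

-34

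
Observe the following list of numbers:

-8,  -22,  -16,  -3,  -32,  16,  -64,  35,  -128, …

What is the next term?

54

The terms cycle through 2 interleaved subsequences.
Stream A: -8, -16, -32, -64, -128 (a geometric progression (common ratio 2)).
Stream B: -22, -3, 16, 35 (arithmetic, step +19).
Position 10 falls in stream B as its term 5, giving 54.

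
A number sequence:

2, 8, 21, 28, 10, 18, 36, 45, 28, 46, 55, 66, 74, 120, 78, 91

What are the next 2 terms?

194, 314

Reading positions in blocks of 4 reveals the pattern AABB — 2 tracks woven together.
Track A: 2, 8, 10, 18, 28, 46, 74, 120 (Fibonacci-style (each term is the sum of the two before it)).
Track B: 21, 28, 36, 45, 55, 66, 78, 91 (triangular numbers n(n+1)/2 for n = 6, 7, …).
Position 17 falls in track A as its term 9, giving 194.
Position 18 falls in track A as its term 10, giving 314.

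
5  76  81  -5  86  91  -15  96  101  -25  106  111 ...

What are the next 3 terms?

Reading positions in blocks of 3 reveals the pattern ABB — 2 tracks woven together.
Track A: 5, -5, -15, -25. Arithmetic, step −10.
Track B: 76, 81, 86, 91, 96, 101, 106, 111. Arithmetic with common difference +5.
Position 13 → track A, term 5 = -35.
The 14th slot belongs to track B; its 9th term is 116.
Position 15 falls in track B as its term 10, giving 121.

-35, 116, 121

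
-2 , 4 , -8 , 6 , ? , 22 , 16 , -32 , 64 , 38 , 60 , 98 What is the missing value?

16

The slot pattern repeats as AAABBB (period 6), so there are 2 interleaved tracks.
Track A: -2, 4, -8, 16, -32, 64 — a geometric progression (common ratio -2).
Track B: 6, ?, 22, 38, 60, 98 — a Fibonacci-like recurrence a_n = a_{n-1} + a_{n-2}.
Track B's pattern makes the blank 16.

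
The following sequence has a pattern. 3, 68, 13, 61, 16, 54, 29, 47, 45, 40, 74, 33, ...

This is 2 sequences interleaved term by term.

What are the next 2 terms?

Split by position mod 2 into 2 tracks.
Subsequence A is 3, 13, 16, 29, 45, 74, which is Fibonacci-style (each term is the sum of the two before it).
Subsequence B is 68, 61, 54, 47, 40, 33, which is subtracting 7 each time.
Term 13 comes from subsequence A (its 7th entry): 119.
Position 14 falls in subsequence B as its term 7, giving 26.

119, 26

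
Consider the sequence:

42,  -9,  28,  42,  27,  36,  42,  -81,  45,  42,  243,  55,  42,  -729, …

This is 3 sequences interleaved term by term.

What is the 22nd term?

42

Taking every 3rd term gives 3 separate tracks.
Track A: 42, 42, 42, 42, 42. Always 42.
Track B: -9, 27, -81, 243, -729. A geometric progression (common ratio -3).
Track C: 28, 36, 45, 55. Triangular numbers n(n+1)/2 for n = 7, 8, ….
The 22nd slot belongs to track A; its 8th term is 42.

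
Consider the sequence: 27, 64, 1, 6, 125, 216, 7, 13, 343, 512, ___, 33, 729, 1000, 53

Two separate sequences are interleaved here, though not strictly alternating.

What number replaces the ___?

Reading positions in blocks of 4 reveals the pattern AABB — 2 tracks woven together.
Track A: 27, 64, 125, 216, 343, 512, 729, 1000 — consecutive cubes n³ from n = 3.
Track B: 1, 6, 7, 13, ?, 33, 53 — Fibonacci-style (each term is the sum of the two before it).
The gap is track B's term 5; the rule gives 20.

20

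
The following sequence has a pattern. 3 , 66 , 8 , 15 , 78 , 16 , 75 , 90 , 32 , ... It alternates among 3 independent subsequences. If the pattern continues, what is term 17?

Split by position mod 3: positions 1, 4, 7, … form one track, and each other residue class forms its own.
Subsequence A = 3, 15, 75: geometric with ratio 5.
Subsequence B = 66, 78, 90: linear: a_n = 54 + 12·n.
Subsequence C = 8, 16, 32: powers of 2.
Term 17 comes from subsequence B (its 6th entry): 126.

126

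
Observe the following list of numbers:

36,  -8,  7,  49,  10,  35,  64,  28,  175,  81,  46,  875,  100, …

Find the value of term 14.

64

Split by position mod 3: positions 1, 4, 7, … form one track, and each other residue class forms its own.
Subsequence A: 36, 49, 64, 81, 100 (the squares 6², 7², 8², …).
Subsequence B: -8, 10, 28, 46 (arithmetic with common difference +18).
Subsequence C: 7, 35, 175, 875 (geometric, ×5 each step).
Position 14 falls in subsequence B as its term 5, giving 64.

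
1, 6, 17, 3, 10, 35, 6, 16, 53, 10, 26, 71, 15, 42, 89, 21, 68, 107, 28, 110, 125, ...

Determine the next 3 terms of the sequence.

Split by position mod 3 into 3 tracks.
Stream A is 1, 3, 6, 10, 15, 21, 28, which is triangular numbers starting at T_1.
Stream B is 6, 10, 16, 26, 42, 68, 110, which is a Fibonacci-like recurrence a_n = a_{n-1} + a_{n-2}.
Stream C is 17, 35, 53, 71, 89, 107, 125, which is linear: a_n = -1 + 18·n.
Term 22 comes from stream A (its 8th entry): 36.
Position 23 → stream B, term 8 = 178.
Position 24 falls in stream C as its term 8, giving 143.

36, 178, 143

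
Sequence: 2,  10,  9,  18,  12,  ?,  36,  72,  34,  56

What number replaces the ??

22

Positions follow the repeating pattern AABB; grouping by letter gives 2 tracks.
Stream A: 2, 10, 12, ?, 34, 56 — each term equals the sum of the previous two.
Stream B: 9, 18, 36, 72 — geometric with ratio 2.
The gap is stream A's term 4; the rule gives 22.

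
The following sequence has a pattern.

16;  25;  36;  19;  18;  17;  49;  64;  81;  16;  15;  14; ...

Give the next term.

100

Reading positions in blocks of 6 reveals the pattern AAABBB — 2 tracks woven together.
Track A = 16, 25, 36, 49, 64, 81: consecutive squares n² from n = 4.
Track B = 19, 18, 17, 16, 15, 14: subtracting 1 each time.
Position 13 falls in track A as its term 7, giving 100.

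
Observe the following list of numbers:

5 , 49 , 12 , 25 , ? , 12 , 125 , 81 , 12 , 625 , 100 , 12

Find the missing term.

Split by position mod 3: positions 1, 4, 7, … form one track, and each other residue class forms its own.
Subsequence A: 5, 25, 125, 625 (successive powers of 5).
Subsequence B: 49, ?, 81, 100 (the squares 7², 8², 9², …).
Subsequence C: 12, 12, 12, 12 (always 12).
So the missing entry in subsequence B is 64.

64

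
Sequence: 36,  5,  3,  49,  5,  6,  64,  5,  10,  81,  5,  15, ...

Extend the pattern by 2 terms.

The terms cycle through 3 interleaved subsequences.
Stream A: 36, 49, 64, 81. Consecutive squares n² from n = 6.
Stream B: 5, 5, 5, 5. Constant 5.
Stream C: 3, 6, 10, 15. The triangular numbers T_2, T_3, ….
Term 13 comes from stream A (its 5th entry): 100.
The 14th slot belongs to stream B; its 5th term is 5.

100, 5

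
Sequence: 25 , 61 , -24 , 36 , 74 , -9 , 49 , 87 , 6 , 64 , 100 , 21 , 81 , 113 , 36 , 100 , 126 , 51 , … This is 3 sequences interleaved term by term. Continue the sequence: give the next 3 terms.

121, 139, 66

Read the sequence 3 terms at a time; column i is its own pattern.
Track A: 25, 36, 49, 64, 81, 100 (consecutive squares n² from n = 5).
Track B: 61, 74, 87, 100, 113, 126 (linear: a_n = 48 + 13·n).
Track C: -24, -9, 6, 21, 36, 51 (arithmetic, step +15).
Term 19 comes from track A (its 7th entry): 121.
The 20th slot belongs to track B; its 7th term is 139.
The 21st slot belongs to track C; its 7th term is 66.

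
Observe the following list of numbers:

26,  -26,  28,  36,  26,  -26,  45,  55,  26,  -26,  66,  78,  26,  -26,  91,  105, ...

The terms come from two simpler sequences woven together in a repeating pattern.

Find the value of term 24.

Reading positions in blocks of 4 reveals the pattern AABB — 2 tracks woven together.
Subsequence A: 26, -26, 26, -26, 26, -26, 26, -26 (the oscillation 26·(−1)^(n+1)).
Subsequence B: 28, 36, 45, 55, 66, 78, 91, 105 (the triangular numbers T_7, T_8, …).
The 24th slot belongs to subsequence B; its 12th term is 171.

171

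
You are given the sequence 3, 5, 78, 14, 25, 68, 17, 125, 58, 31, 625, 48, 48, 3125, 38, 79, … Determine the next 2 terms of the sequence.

Read the sequence 3 terms at a time; column i is its own pattern.
Stream A = 3, 14, 17, 31, 48, 79: Fibonacci-style (each term is the sum of the two before it).
Stream B = 5, 25, 125, 625, 3125: a geometric progression (common ratio 5).
Stream C = 78, 68, 58, 48, 38: arithmetic, step −10.
The 17th slot belongs to stream B; its 6th term is 15625.
The 18th slot belongs to stream C; its 6th term is 28.

15625, 28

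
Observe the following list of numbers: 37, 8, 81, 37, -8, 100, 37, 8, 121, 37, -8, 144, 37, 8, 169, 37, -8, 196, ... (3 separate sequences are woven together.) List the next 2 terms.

37, 8

Split by position mod 3 into 3 tracks.
Subsequence A = 37, 37, 37, 37, 37, 37: the constant sequence 37.
Subsequence B = 8, -8, 8, -8, 8, -8: the oscillation 8·(−1)^(n+1).
Subsequence C = 81, 100, 121, 144, 169, 196: the squares 9², 10², 11², ….
Position 19 → subsequence A, term 7 = 37.
Position 20 → subsequence B, term 7 = 8.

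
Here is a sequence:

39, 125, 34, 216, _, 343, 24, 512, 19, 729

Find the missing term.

Positions 1, 3, 5, … form one subsequence and positions 2, 4, 6, … form another.
Track A: 39, 34, ?, 24, 19. Arithmetic with common difference −5.
Track B: 125, 216, 343, 512, 729. Perfect cubes starting at 5³.
The gap is track A's term 3; the rule gives 29.

29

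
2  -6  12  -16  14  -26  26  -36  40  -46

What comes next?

66

Taking every 2nd term gives 2 separate tracks.
Track A is 2, 12, 14, 26, 40, which is Fibonacci-style (each term is the sum of the two before it).
Track B is -6, -16, -26, -36, -46, which is subtracting 10 each time.
The 11th slot belongs to track A; its 6th term is 66.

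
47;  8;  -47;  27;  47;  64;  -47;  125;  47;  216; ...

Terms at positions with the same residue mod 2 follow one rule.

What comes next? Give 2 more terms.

Split by position mod 2 into 2 tracks.
Stream A: 47, -47, 47, -47, 47 (oscillating between 47 and -47).
Stream B: 8, 27, 64, 125, 216 (consecutive cubes n³ from n = 2).
Term 11 comes from stream A (its 6th entry): -47.
The 12th slot belongs to stream B; its 6th term is 343.

-47, 343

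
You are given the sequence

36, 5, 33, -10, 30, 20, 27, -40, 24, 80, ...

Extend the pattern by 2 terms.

Positions 1, 3, 5, … form one subsequence and positions 2, 4, 6, … form another.
Track A: 36, 33, 30, 27, 24 — subtracting 3 each time.
Track B: 5, -10, 20, -40, 80 — a geometric progression (common ratio -2).
The 11th slot belongs to track A; its 6th term is 21.
Term 12 comes from track B (its 6th entry): -160.

21, -160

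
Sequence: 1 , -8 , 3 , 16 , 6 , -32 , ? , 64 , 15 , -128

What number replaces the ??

10

Split by position mod 2 into 2 tracks.
Track A: 1, 3, 6, ?, 15 — triangular numbers starting at T_1.
Track B: -8, 16, -32, 64, -128 — geometric, ×-2 each step.
Track A's pattern makes the blank 10.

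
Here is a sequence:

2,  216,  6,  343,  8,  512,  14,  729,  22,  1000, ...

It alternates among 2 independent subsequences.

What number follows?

36

Taking every 2nd term gives 2 separate tracks.
Stream A is 2, 6, 8, 14, 22, which is each term equals the sum of the previous two.
Stream B is 216, 343, 512, 729, 1000, which is perfect cubes starting at 6³.
Position 11 falls in stream A as its term 6, giving 36.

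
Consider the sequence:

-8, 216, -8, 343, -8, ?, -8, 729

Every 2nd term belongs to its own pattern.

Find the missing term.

Split by position mod 2 into 2 tracks.
Track A is -8, -8, -8, -8, which is constant -8.
Track B is 216, 343, ?, 729, which is perfect cubes starting at 6³.
The gap is track B's term 3; the rule gives 512.

512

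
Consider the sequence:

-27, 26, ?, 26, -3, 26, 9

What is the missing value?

Positions 1, 3, 5, … form one subsequence and positions 2, 4, 6, … form another.
Track A = -27, ?, -3, 9: arithmetic with common difference +12.
Track B = 26, 26, 26: constant 26.
The gap is track A's term 2; the rule gives -15.

-15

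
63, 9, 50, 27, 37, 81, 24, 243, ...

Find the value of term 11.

Odd-indexed and even-indexed terms follow separate rules.
Track A is 63, 50, 37, 24, which is arithmetic, step −13.
Track B is 9, 27, 81, 243, which is powers of 3.
Position 11 → track A, term 6 = -2.

-2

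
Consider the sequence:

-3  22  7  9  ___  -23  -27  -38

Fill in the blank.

-8

Positions follow the repeating pattern ABB; grouping by letter gives 2 tracks.
Subsequence A: -3, 9, -27 — a geometric progression (common ratio -3).
Subsequence B: 22, 7, ?, -23, -38 — subtracting 15 each time.
Filling subsequence B at index 3 by its rule yields -8.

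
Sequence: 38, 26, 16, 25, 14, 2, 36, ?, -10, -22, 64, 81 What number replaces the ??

Reading positions in blocks of 4 reveals the pattern AABB — 2 tracks woven together.
Track A: 38, 26, 14, 2, -10, -22 (arithmetic with common difference −12).
Track B: 16, 25, 36, ?, 64, 81 (consecutive squares n² from n = 4).
Track B's pattern makes the blank 49.

49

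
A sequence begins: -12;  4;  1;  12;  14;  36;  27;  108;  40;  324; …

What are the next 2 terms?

Positions 1, 3, 5, … form one subsequence and positions 2, 4, 6, … form another.
Track A: -12, 1, 14, 27, 40. Arithmetic, step +13.
Track B: 4, 12, 36, 108, 324. A geometric progression (common ratio 3).
Term 11 comes from track A (its 6th entry): 53.
Position 12 → track B, term 6 = 972.

53, 972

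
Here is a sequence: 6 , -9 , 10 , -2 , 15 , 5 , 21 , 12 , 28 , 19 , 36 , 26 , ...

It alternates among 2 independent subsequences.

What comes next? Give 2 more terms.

Split by position mod 2 into 2 tracks.
Subsequence A = 6, 10, 15, 21, 28, 36: triangular numbers starting at T_3.
Subsequence B = -9, -2, 5, 12, 19, 26: adding 7 each time.
The 13th slot belongs to subsequence A; its 7th term is 45.
Position 14 → subsequence B, term 7 = 33.

45, 33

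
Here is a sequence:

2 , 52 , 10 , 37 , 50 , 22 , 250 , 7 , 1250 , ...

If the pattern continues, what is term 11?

6250

Odd-indexed and even-indexed terms follow separate rules.
Track A is 2, 10, 50, 250, 1250, which is a geometric progression (common ratio 5).
Track B is 52, 37, 22, 7, which is arithmetic, step −15.
Position 11 → track A, term 6 = 6250.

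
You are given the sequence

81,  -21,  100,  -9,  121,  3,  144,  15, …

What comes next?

Positions 1, 3, 5, … form one subsequence and positions 2, 4, 6, … form another.
Stream A = 81, 100, 121, 144: perfect squares starting at 9².
Stream B = -21, -9, 3, 15: linear: a_n = -33 + 12·n.
The 9th slot belongs to stream A; its 5th term is 169.

169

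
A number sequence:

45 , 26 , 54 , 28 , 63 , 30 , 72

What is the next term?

Split by position mod 2 into 2 tracks.
Subsequence A: 45, 54, 63, 72 (adding 9 each time).
Subsequence B: 26, 28, 30 (arithmetic with common difference +2).
Position 8 falls in subsequence B as its term 4, giving 32.

32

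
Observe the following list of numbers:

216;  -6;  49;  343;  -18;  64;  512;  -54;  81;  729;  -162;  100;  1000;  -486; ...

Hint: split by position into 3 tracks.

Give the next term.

Taking every 3rd term gives 3 separate tracks.
Track A: 216, 343, 512, 729, 1000 (perfect cubes starting at 6³).
Track B: -6, -18, -54, -162, -486 (a geometric progression (common ratio 3)).
Track C: 49, 64, 81, 100 (perfect squares starting at 7²).
Term 15 comes from track C (its 5th entry): 121.

121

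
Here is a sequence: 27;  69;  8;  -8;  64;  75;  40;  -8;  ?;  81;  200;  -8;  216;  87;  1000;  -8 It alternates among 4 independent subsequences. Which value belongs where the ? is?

Split by position mod 4 into 4 tracks.
Stream A: 27, 64, ?, 216 — perfect cubes starting at 3³.
Stream B: 69, 75, 81, 87 — arithmetic with common difference +6.
Stream C: 8, 40, 200, 1000 — multiplying by 5 each time.
Stream D: -8, -8, -8, -8 — constant -8.
Stream A's pattern makes the blank 125.

125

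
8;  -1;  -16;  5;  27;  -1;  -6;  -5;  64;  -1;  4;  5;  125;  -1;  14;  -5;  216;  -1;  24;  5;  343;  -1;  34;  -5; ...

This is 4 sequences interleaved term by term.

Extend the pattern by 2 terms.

The terms cycle through 4 interleaved subsequences.
Subsequence A = 8, 27, 64, 125, 216, 343: perfect cubes starting at 2³.
Subsequence B = -1, -1, -1, -1, -1, -1: the constant sequence -1.
Subsequence C = -16, -6, 4, 14, 24, 34: arithmetic, step +10.
Subsequence D = 5, -5, 5, -5, 5, -5: alternating ±5.
Position 25 falls in subsequence A as its term 7, giving 512.
Position 26 → subsequence B, term 7 = -1.

512, -1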